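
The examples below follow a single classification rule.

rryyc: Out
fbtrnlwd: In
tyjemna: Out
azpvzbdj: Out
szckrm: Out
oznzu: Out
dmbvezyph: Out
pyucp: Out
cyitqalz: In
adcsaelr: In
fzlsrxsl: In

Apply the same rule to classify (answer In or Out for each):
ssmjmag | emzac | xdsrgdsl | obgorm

Out, Out, In, Out

One predicate separates the groups cleanly: contains 'l'.
ssmjmag: Out (no 'l').
emzac: Out (no 'l').
xdsrgdsl: In (has 'l').
obgorm: Out (no 'l').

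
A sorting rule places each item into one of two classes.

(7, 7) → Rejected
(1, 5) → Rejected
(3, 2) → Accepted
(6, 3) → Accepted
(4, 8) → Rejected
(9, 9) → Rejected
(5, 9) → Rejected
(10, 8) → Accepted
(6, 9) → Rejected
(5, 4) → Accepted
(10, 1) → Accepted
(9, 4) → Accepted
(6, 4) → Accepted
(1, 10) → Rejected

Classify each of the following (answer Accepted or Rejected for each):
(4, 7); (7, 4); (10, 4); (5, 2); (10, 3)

The common property of the 'Accepted' items is: first > second. No 'Rejected' item has it.
Rejected: (4, 7), since 4 < 7. Accepted: (7, 4), since 7 > 4. Accepted: (10, 4), since 10 > 4. Accepted: (5, 2), since 5 > 2. Accepted: (10, 3), since 10 > 3.

Rejected, Accepted, Accepted, Accepted, Accepted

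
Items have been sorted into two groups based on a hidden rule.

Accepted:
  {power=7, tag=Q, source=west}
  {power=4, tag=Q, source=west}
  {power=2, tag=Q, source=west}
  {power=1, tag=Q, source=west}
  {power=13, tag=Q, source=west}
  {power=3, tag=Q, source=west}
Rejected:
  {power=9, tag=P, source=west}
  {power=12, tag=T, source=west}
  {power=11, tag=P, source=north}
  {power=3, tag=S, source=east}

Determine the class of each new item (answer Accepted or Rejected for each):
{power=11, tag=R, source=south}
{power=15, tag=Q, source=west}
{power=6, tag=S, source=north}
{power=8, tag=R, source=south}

A rule that fits every label: tag is Q — true of each 'Accepted' example, false of each 'Rejected' one.
Rejected: {power=11, tag=R, source=south}, since tag is R. Accepted: {power=15, tag=Q, source=west}, since tag is Q. Rejected: {power=6, tag=S, source=north}, since tag is S. Rejected: {power=8, tag=R, source=south}, since tag is R.

Rejected, Accepted, Rejected, Rejected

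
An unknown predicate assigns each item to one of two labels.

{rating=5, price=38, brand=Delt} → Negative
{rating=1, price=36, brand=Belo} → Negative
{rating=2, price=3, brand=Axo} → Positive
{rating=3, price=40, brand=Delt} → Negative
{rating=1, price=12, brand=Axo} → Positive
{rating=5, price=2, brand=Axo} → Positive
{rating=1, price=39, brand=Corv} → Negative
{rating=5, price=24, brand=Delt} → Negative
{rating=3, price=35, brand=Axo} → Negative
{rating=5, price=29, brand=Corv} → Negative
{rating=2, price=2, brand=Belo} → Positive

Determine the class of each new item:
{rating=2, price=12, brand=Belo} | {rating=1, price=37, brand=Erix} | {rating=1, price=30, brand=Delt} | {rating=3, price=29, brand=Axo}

All 'Positive' examples share one property — price ≤ 12 — and every 'Negative' example lacks it.
{rating=2, price=12, brand=Belo}: price = 12, matches → Positive.
{rating=1, price=37, brand=Erix}: price = 37, fails the rule → Negative.
{rating=1, price=30, brand=Delt}: price = 30, fails the rule → Negative.
{rating=3, price=29, brand=Axo}: price = 29, fails the rule → Negative.

Positive, Negative, Negative, Negative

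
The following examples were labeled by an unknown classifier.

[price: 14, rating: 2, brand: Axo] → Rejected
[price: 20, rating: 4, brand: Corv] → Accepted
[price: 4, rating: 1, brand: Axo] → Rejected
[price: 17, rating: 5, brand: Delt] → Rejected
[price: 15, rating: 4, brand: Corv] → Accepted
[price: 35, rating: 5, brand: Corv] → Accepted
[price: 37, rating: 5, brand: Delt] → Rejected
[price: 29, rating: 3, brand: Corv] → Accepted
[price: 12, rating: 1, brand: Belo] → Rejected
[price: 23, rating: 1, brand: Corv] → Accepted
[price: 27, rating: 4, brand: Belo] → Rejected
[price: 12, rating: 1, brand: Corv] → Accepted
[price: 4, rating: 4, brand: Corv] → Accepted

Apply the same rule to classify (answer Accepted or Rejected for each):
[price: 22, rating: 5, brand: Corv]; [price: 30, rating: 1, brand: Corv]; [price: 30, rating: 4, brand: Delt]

Accepted, Accepted, Rejected

The classifier is using: brand is Corv.
[price: 22, rating: 5, brand: Corv]: brand is Corv, checks out → Accepted. [price: 30, rating: 1, brand: Corv]: brand is Corv, checks out → Accepted. [price: 30, rating: 4, brand: Delt]: brand is Delt, does not satisfy this → Rejected.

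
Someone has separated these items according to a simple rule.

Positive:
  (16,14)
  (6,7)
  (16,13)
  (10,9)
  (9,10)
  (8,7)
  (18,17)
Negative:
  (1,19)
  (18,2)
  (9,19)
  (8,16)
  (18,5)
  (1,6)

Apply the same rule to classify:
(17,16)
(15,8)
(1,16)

One predicate separates the groups cleanly: |first − second| ≤ 3.

Positive, Negative, Negative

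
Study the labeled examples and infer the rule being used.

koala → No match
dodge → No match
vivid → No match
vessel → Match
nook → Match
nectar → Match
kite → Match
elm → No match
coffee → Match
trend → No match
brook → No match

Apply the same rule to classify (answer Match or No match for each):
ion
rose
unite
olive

No match, Match, No match, No match

One predicate separates the groups cleanly: even length.
ion → length 3 → No match. rose → length 4 → Match. unite → length 5 → No match. olive → length 5 → No match.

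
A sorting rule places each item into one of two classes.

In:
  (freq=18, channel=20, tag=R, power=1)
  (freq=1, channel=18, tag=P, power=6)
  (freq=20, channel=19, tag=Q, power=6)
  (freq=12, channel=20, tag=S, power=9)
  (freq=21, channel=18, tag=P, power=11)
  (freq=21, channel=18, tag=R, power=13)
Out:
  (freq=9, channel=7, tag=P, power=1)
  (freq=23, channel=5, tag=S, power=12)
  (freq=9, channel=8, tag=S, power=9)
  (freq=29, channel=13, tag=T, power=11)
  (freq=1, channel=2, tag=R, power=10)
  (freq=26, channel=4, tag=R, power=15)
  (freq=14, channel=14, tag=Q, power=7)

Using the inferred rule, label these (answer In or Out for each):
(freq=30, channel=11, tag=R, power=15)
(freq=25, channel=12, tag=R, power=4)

The pattern is that an item is 'In' exactly when: channel ≥ 18.
Out: (freq=30, channel=11, tag=R, power=15), since channel = 11.
Out: (freq=25, channel=12, tag=R, power=4), since channel = 12.

Out, Out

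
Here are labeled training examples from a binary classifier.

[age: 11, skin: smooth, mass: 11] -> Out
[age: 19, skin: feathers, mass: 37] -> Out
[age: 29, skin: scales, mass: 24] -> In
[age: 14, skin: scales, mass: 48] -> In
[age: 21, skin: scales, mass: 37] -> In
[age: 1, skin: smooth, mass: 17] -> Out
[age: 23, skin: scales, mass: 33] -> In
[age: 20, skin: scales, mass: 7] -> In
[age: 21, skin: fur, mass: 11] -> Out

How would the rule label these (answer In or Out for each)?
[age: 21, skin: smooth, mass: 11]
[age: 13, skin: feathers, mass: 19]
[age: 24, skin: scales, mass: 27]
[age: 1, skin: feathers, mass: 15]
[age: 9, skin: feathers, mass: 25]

All 'In' examples share one property — skin is scales — and every 'Out' example lacks it.
[age: 21, skin: smooth, mass: 11] — skin is smooth, hence Out.
[age: 13, skin: feathers, mass: 19] — skin is feathers, hence Out.
[age: 24, skin: scales, mass: 27] — skin is scales, hence In.
[age: 1, skin: feathers, mass: 15] — skin is feathers, hence Out.
[age: 9, skin: feathers, mass: 25] — skin is feathers, hence Out.

Out, Out, In, Out, Out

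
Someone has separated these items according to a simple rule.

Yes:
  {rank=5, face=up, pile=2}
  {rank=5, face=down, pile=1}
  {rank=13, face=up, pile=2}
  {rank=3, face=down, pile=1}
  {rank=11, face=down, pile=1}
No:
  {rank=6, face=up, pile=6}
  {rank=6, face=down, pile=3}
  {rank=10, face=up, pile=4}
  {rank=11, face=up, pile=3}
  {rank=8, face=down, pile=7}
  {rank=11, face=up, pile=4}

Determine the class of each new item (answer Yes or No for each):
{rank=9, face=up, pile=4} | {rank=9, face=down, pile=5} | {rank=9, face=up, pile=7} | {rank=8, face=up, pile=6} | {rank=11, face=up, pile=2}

The distinguishing property — pile ≤ 2 — holds for all the 'Yes' cases and none of the 'No' cases.

No, No, No, No, Yes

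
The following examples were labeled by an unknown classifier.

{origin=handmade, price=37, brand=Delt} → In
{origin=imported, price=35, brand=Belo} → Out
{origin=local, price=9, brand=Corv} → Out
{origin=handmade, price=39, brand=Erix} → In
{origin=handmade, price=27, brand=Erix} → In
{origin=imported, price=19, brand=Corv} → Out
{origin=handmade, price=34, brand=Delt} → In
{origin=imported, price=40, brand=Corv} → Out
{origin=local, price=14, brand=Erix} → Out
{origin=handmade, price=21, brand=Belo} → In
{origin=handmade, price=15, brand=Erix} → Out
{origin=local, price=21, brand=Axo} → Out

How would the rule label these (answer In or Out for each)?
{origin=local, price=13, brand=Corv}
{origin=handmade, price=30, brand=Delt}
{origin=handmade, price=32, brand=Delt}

The classifier is using: origin is handmade AND price ≥ 19.
{origin=local, price=13, brand=Corv}: Out (origin is local, price = 13).
{origin=handmade, price=30, brand=Delt}: In (origin is handmade, price = 30).
{origin=handmade, price=32, brand=Delt}: In (origin is handmade, price = 32).

Out, In, In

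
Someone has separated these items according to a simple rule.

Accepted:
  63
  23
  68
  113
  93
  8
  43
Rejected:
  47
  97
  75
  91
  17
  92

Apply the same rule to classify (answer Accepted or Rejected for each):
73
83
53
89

Checking candidate rules against both groups, what survives is: ≡ 3 (mod 5).

Accepted, Accepted, Accepted, Rejected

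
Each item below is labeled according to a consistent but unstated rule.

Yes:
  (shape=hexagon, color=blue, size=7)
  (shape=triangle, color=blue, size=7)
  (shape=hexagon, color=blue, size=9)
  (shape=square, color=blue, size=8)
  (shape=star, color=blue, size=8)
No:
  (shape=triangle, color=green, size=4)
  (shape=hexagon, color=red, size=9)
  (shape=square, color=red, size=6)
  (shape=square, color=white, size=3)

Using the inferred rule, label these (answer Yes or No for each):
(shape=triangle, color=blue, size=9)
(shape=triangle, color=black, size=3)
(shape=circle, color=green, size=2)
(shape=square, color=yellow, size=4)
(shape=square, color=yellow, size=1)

All 'Yes' examples share one property — color is blue — and every 'No' example lacks it.

Yes, No, No, No, No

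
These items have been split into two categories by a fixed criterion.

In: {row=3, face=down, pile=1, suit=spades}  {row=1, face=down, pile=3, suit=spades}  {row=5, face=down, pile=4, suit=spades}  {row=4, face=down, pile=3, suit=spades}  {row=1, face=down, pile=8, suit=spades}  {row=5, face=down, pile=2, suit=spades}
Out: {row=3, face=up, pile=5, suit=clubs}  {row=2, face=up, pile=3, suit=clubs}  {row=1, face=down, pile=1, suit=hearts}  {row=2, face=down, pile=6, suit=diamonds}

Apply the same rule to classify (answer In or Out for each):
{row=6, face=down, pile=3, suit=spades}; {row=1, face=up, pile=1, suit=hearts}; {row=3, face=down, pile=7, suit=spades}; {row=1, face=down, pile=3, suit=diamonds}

In, Out, In, Out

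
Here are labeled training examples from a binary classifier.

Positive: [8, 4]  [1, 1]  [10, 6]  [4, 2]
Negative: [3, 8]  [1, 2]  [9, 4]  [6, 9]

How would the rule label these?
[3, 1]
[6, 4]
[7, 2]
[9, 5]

The rule appears to be: sum is even.

Positive, Positive, Negative, Positive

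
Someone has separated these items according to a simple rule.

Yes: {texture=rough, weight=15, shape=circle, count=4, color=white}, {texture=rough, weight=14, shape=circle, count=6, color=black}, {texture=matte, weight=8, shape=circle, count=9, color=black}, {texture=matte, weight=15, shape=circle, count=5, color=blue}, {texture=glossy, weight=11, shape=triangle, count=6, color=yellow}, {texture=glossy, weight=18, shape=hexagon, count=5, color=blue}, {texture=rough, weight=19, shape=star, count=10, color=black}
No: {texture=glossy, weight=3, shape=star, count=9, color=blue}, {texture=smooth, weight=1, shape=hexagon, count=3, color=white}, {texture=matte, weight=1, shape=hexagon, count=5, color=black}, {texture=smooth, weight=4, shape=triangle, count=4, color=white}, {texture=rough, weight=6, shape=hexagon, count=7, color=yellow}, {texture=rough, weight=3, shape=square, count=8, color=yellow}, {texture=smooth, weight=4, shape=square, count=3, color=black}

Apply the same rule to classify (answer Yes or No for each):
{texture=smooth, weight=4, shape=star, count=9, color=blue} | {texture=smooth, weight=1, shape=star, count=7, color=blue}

'Yes' ⟺ weight ≥ 8.

No, No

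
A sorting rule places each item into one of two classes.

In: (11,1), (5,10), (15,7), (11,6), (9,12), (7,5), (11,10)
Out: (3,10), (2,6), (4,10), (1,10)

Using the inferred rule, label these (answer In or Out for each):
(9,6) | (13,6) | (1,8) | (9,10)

In, In, Out, In

The distinguishing property — first ≥ 5 — holds for all the 'In' cases and none of the 'Out' cases.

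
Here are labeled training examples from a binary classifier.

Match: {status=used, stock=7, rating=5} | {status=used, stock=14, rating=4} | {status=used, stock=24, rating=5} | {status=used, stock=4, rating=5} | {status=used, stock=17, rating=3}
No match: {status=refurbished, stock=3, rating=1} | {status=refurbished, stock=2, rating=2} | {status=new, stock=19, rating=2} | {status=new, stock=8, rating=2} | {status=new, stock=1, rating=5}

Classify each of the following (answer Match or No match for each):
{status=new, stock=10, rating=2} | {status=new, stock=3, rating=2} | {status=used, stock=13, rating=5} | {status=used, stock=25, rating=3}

The distinguishing property — status is used — holds for all the 'Match' cases and none of the 'No match' cases.
{status=new, stock=10, rating=2}: status is new — fails this test, so No match. {status=new, stock=3, rating=2}: status is new — fails this test, so No match. {status=used, stock=13, rating=5}: status is used — fits, so Match. {status=used, stock=25, rating=3}: status is used — fits, so Match.

No match, No match, Match, Match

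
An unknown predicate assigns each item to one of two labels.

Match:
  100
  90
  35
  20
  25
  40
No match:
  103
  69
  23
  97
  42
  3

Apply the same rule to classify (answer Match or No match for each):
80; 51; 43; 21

Comparing the two groups points to one rule — multiple of 5.
Match: 80, since 80 = 5·16. No match: 51, since 51 = 5·10 + 1. No match: 43, since 43 = 5·8 + 3. No match: 21, since 21 = 5·4 + 1.

Match, No match, No match, No match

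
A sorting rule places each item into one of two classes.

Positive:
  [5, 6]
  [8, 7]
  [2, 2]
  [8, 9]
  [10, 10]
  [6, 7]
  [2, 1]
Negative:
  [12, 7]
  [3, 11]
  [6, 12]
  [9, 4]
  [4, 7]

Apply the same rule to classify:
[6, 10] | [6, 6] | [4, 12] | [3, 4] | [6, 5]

Negative, Positive, Negative, Positive, Positive

All 'Positive' examples share one property — |first − second| ≤ 1 — and every 'Negative' example lacks it.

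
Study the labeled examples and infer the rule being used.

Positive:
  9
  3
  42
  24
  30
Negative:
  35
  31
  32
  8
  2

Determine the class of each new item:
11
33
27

The rule appears to be: multiple of 3.

Negative, Positive, Positive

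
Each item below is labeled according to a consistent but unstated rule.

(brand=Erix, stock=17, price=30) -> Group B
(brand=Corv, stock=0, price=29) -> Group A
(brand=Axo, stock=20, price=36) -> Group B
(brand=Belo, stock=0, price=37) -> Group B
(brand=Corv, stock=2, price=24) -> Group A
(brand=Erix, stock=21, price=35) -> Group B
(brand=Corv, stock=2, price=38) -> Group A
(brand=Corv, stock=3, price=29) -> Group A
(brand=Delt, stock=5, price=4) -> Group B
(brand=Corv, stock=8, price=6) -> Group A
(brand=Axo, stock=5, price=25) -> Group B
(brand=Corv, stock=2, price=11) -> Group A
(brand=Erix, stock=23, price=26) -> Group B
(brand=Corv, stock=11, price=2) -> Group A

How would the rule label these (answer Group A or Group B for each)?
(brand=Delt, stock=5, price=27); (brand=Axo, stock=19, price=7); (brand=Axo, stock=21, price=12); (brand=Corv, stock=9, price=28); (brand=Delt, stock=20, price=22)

Group B, Group B, Group B, Group A, Group B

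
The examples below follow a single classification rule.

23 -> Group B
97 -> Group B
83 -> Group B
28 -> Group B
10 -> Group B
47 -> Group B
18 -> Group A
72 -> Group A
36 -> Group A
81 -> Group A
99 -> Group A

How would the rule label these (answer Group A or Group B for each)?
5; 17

Group B, Group B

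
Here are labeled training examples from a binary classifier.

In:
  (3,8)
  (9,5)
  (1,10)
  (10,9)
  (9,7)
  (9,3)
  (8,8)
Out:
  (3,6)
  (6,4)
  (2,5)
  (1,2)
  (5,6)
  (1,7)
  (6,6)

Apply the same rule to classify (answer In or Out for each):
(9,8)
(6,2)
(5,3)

In, Out, Out

Every 'In' example satisfies: max ≥ 8. None of the 'Out' examples do.
In: (9,8), since max 9. Out: (6,2), since max 6. Out: (5,3), since max 5.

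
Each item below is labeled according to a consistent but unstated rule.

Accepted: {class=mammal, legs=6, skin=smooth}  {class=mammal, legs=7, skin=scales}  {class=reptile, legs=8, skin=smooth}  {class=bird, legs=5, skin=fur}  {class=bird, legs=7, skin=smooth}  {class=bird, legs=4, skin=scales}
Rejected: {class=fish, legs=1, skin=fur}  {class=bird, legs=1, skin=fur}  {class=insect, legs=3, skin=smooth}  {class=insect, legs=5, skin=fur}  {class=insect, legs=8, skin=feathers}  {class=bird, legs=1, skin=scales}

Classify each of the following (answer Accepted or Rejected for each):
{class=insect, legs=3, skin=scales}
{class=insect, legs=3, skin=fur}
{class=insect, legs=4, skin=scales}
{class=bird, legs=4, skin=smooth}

'Accepted' ⟺ class is not insect AND legs ≥ 3.
{class=insect, legs=3, skin=scales}: Rejected (class is insect, legs = 3). {class=insect, legs=3, skin=fur}: Rejected (class is insect, legs = 3). {class=insect, legs=4, skin=scales}: Rejected (class is insect, legs = 4). {class=bird, legs=4, skin=smooth}: Accepted (class is bird, legs = 4).

Rejected, Rejected, Rejected, Accepted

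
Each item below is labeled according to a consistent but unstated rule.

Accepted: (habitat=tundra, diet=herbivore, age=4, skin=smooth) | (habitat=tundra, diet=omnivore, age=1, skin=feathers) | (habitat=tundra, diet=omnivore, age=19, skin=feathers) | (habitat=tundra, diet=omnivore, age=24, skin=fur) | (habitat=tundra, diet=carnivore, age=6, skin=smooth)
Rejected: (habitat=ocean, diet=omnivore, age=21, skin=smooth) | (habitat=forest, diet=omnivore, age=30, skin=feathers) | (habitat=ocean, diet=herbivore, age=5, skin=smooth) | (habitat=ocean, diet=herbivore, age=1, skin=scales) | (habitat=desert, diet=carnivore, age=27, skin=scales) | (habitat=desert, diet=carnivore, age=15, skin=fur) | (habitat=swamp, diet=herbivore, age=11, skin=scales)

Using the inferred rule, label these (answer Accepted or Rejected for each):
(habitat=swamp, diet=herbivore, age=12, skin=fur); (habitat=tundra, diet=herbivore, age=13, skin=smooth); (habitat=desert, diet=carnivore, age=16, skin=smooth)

Rejected, Accepted, Rejected

One predicate separates the groups cleanly: habitat is tundra.
Rejected: (habitat=swamp, diet=herbivore, age=12, skin=fur), since habitat is swamp. Accepted: (habitat=tundra, diet=herbivore, age=13, skin=smooth), since habitat is tundra. Rejected: (habitat=desert, diet=carnivore, age=16, skin=smooth), since habitat is desert.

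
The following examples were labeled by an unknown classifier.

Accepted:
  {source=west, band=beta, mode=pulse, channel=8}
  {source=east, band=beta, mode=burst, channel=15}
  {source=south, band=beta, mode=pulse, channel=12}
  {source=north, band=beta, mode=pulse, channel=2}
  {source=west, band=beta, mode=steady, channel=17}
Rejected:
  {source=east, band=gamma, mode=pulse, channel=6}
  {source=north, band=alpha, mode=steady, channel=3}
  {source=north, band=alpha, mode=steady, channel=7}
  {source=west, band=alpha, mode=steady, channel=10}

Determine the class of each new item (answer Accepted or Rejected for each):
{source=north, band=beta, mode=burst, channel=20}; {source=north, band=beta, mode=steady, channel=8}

Looking at the examples, the only property every 'Accepted' case has and every 'Rejected' case lacks is: band is beta.
{source=north, band=beta, mode=burst, channel=20} — band is beta, hence Accepted.
{source=north, band=beta, mode=steady, channel=8} — band is beta, hence Accepted.

Accepted, Accepted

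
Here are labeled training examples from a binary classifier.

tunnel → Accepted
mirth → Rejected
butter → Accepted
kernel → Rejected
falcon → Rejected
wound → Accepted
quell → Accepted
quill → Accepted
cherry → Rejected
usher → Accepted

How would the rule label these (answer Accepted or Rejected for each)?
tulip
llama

Accepted, Rejected

A rule that fits every label: contains 'u' — true of each 'Accepted' example, false of each 'Rejected' one.
tulip: Accepted (has 'u'). llama: Rejected (no 'u').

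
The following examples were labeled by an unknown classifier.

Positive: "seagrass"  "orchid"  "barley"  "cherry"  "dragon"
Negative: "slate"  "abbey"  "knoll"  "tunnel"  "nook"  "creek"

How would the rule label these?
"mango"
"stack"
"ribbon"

Negative, Negative, Positive

The common property of the 'Positive' items is: even length AND contains 'r'. No 'Negative' item has it.
"mango" — length 5, no 'r', hence Negative.
"stack" — length 5, no 'r', hence Negative.
"ribbon" — length 6, has 'r', hence Positive.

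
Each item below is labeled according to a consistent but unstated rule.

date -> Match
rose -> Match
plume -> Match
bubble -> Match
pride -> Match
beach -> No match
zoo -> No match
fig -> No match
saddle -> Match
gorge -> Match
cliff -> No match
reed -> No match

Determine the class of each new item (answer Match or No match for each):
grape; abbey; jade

Match, No match, Match

Checking candidate rules against both groups, what survives is: ends with 'e'.
grape → ends with 'e' → Match.
abbey → ends with 'y' → No match.
jade → ends with 'e' → Match.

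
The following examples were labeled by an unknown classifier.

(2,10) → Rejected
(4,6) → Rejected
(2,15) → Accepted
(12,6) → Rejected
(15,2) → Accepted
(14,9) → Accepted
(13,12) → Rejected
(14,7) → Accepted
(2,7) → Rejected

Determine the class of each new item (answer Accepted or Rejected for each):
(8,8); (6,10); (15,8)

One predicate separates the groups cleanly: max ≥ 14.
(8,8): Rejected (max 8).
(6,10): Rejected (max 10).
(15,8): Accepted (max 15).

Rejected, Rejected, Accepted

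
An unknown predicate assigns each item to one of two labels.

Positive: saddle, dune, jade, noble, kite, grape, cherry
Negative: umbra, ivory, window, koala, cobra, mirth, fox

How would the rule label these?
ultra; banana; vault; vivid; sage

Negative, Negative, Negative, Negative, Positive

Checking candidate rules against both groups, what survives is: contains 'e'.
ultra — no 'e', hence Negative. banana — no 'e', hence Negative. vault — no 'e', hence Negative. vivid — no 'e', hence Negative. sage — has 'e', hence Positive.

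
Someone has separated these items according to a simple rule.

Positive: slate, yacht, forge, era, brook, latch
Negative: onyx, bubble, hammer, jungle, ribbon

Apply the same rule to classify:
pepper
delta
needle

The simplest hypothesis consistent with all the labels is: odd length.
pepper → length 6 → Negative.
delta → length 5 → Positive.
needle → length 6 → Negative.

Negative, Positive, Negative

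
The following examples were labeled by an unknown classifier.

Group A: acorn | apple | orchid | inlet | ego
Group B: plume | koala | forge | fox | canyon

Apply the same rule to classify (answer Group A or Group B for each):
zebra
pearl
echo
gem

Group B, Group B, Group A, Group B

The simplest hypothesis consistent with all the labels is: starts with a vowel.
zebra: starts with 'z' — doesn't match, so Group B. pearl: starts with 'p' — doesn't match, so Group B. echo: starts with 'e' — checks out, so Group A. gem: starts with 'g' — doesn't match, so Group B.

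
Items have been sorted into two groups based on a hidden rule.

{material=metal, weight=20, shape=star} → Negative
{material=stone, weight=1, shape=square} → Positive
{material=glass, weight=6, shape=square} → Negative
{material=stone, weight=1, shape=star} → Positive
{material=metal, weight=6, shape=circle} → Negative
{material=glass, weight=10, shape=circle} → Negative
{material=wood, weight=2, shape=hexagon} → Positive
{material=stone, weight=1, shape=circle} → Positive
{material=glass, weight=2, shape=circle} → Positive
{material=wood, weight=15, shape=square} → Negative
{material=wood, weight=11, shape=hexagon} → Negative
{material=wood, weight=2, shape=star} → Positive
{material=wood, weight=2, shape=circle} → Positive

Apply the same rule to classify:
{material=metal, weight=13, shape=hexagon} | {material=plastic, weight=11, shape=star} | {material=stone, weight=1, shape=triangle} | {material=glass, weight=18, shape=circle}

Negative, Negative, Positive, Negative

The rule appears to be: weight ≤ 2.
{material=metal, weight=13, shape=hexagon} → weight = 13 → Negative.
{material=plastic, weight=11, shape=star} → weight = 11 → Negative.
{material=stone, weight=1, shape=triangle} → weight = 1 → Positive.
{material=glass, weight=18, shape=circle} → weight = 18 → Negative.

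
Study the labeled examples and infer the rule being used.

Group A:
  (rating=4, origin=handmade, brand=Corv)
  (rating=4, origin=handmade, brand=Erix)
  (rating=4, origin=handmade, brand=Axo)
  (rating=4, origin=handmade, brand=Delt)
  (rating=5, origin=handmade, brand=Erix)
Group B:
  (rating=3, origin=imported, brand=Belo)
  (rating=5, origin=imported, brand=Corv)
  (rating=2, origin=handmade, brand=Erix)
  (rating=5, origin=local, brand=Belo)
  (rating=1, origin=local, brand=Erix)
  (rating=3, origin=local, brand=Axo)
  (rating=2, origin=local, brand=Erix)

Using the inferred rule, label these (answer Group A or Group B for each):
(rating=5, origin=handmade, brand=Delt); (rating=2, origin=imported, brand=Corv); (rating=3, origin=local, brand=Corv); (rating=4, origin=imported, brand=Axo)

The simplest hypothesis consistent with all the labels is: origin is handmade AND rating ≥ 3.

Group A, Group B, Group B, Group B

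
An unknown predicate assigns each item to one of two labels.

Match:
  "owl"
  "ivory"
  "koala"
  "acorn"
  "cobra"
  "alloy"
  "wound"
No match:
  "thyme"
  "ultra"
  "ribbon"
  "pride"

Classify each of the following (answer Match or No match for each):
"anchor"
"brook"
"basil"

No match, Match, No match

The pattern is that an item is 'Match' exactly when: odd length AND contains 'o'.
"anchor": No match (length 6, has 'o'). "brook": Match (length 5, has 'o'). "basil": No match (length 5, no 'o').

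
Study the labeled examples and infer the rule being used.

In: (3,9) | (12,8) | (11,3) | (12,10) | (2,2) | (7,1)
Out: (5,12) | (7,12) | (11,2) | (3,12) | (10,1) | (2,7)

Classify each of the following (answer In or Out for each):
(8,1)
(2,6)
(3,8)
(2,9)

Out, In, Out, Out

Looking at the examples, the only property every 'In' case has and every 'Out' case lacks is: sum is even.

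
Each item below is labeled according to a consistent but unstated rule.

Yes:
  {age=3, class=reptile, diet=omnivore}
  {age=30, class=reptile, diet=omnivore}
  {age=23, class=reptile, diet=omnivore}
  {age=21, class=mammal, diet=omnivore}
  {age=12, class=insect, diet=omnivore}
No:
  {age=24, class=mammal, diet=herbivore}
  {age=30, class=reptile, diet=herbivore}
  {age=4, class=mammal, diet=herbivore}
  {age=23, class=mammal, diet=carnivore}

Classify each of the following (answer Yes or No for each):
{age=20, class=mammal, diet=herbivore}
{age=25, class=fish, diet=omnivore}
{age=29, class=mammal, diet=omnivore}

The rule appears to be: diet is omnivore.
{age=20, class=mammal, diet=herbivore}: diet is herbivore, fails this test → No. {age=25, class=fish, diet=omnivore}: diet is omnivore, fits → Yes. {age=29, class=mammal, diet=omnivore}: diet is omnivore, fits → Yes.

No, Yes, Yes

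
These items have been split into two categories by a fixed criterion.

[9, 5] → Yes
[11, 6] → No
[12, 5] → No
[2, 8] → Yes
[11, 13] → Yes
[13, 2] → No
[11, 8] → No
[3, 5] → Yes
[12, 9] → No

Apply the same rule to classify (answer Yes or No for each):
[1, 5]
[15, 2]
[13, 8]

'Yes' ⟺ sum is even.

Yes, No, No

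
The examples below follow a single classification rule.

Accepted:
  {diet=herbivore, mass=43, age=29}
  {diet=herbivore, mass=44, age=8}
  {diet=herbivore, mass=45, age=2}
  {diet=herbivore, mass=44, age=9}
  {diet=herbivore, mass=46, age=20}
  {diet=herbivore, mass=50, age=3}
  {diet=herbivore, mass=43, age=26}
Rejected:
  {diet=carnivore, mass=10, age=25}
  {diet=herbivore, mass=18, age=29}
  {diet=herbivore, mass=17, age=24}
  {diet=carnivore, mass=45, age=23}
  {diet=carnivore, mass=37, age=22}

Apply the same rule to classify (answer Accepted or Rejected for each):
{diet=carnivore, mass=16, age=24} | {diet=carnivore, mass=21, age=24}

Rejected, Rejected

The common property of the 'Accepted' items is: diet is herbivore AND mass ≥ 37. No 'Rejected' item has it.
{diet=carnivore, mass=16, age=24} → diet is carnivore, mass = 16 → Rejected.
{diet=carnivore, mass=21, age=24} → diet is carnivore, mass = 21 → Rejected.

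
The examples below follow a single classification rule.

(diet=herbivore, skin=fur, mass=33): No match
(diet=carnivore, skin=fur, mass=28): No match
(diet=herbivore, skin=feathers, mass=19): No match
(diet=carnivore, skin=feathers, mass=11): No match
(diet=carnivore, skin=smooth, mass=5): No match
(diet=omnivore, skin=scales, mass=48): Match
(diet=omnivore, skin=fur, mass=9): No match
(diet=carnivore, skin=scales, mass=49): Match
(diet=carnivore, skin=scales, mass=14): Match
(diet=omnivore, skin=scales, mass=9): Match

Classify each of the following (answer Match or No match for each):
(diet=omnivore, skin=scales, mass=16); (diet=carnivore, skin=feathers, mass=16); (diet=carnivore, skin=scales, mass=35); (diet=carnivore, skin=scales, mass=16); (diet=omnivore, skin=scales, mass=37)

Match, No match, Match, Match, Match

Looking at the examples, the only property every 'Match' case has and every 'No match' case lacks is: skin is scales.
(diet=omnivore, skin=scales, mass=16): skin is scales — fits, so Match. (diet=carnivore, skin=feathers, mass=16): skin is feathers — does not pass, so No match. (diet=carnivore, skin=scales, mass=35): skin is scales — fits, so Match. (diet=carnivore, skin=scales, mass=16): skin is scales — fits, so Match. (diet=omnivore, skin=scales, mass=37): skin is scales — fits, so Match.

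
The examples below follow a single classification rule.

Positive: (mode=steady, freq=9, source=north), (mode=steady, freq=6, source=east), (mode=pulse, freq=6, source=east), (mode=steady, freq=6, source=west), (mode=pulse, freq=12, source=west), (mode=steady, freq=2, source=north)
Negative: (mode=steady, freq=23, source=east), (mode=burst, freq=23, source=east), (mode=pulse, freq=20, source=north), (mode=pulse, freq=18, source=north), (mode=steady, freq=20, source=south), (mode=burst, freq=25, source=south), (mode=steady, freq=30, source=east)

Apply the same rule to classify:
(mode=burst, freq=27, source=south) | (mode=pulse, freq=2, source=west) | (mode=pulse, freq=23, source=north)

Negative, Positive, Negative

Every 'Positive' example satisfies: freq ≤ 12. None of the 'Negative' examples do.
Negative: (mode=burst, freq=27, source=south), since freq = 27. Positive: (mode=pulse, freq=2, source=west), since freq = 2. Negative: (mode=pulse, freq=23, source=north), since freq = 23.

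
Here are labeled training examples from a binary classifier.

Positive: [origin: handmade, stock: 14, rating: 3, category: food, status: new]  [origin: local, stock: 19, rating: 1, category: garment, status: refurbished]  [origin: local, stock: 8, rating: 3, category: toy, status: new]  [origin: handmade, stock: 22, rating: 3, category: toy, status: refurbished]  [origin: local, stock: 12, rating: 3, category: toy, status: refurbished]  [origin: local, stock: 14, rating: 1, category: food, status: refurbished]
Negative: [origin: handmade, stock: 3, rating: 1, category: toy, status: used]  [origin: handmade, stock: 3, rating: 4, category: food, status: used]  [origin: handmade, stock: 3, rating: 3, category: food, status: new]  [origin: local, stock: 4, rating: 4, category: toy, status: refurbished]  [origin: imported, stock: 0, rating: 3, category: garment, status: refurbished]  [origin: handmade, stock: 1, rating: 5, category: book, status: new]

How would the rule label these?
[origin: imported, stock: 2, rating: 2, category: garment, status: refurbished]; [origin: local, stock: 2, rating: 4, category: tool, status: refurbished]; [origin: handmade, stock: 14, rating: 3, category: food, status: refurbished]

Negative, Negative, Positive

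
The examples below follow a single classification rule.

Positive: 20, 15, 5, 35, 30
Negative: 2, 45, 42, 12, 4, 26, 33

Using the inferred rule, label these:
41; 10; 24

Every 'Positive' example satisfies: multiple of 5 AND at most 35. None of the 'Negative' examples do.
41: 41 = 5·8 + 1, 41 > 35 — doesn't qualify, so Negative. 10: 10 = 5·2, 10 ≤ 35 — meets the rule, so Positive. 24: 24 = 5·4 + 4, 24 ≤ 35 — doesn't qualify, so Negative.

Negative, Positive, Negative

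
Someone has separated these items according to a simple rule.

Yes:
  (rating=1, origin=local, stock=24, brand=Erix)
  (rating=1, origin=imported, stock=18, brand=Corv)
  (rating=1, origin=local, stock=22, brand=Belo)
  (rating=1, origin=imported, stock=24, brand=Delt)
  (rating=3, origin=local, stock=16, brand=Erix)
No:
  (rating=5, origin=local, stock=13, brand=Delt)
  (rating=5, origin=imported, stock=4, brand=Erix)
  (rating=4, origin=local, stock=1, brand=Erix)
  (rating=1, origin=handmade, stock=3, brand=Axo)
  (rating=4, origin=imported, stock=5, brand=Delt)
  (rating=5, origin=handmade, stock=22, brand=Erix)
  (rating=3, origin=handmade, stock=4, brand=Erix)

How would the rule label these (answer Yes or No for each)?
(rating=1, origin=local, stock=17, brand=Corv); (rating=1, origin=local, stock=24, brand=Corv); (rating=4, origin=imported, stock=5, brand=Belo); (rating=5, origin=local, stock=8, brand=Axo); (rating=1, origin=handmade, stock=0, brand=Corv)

The common property of the 'Yes' items is: stock ≥ 5 AND rating ≤ 3. No 'No' item has it.
(rating=1, origin=local, stock=17, brand=Corv): Yes (stock = 17, rating = 1). (rating=1, origin=local, stock=24, brand=Corv): Yes (stock = 24, rating = 1). (rating=4, origin=imported, stock=5, brand=Belo): No (stock = 5, rating = 4). (rating=5, origin=local, stock=8, brand=Axo): No (stock = 8, rating = 5). (rating=1, origin=handmade, stock=0, brand=Corv): No (stock = 0, rating = 1).

Yes, Yes, No, No, No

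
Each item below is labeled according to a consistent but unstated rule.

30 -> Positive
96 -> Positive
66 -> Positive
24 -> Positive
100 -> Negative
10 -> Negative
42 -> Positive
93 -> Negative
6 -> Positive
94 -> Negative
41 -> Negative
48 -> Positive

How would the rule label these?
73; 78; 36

Negative, Positive, Positive

The rule appears to be: multiple of 6.
Negative: 73, since 73 = 6·12 + 1.
Positive: 78, since 78 = 6·13.
Positive: 36, since 36 = 6·6.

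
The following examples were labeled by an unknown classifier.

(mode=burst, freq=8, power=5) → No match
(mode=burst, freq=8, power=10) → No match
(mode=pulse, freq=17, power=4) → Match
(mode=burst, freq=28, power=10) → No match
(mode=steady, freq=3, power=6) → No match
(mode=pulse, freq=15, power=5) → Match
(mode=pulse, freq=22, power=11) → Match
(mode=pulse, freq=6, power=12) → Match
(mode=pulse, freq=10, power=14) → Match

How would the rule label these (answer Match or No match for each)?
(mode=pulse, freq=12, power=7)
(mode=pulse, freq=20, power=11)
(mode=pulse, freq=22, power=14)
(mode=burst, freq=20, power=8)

Rule: mode is pulse. This holds for each 'Match' example and fails for each 'No match' one.
(mode=pulse, freq=12, power=7): mode is pulse — satisfies this, so Match. (mode=pulse, freq=20, power=11): mode is pulse — satisfies this, so Match. (mode=pulse, freq=22, power=14): mode is pulse — satisfies this, so Match. (mode=burst, freq=20, power=8): mode is burst — doesn't match, so No match.

Match, Match, Match, No match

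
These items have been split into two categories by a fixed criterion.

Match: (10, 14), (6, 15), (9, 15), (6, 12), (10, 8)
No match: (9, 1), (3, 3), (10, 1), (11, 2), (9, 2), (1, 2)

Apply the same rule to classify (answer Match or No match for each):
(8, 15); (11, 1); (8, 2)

Match, No match, No match

One predicate separates the groups cleanly: sum ≥ 18.
(8, 15): 8+15 = 23, satisfies this → Match.
(11, 1): 11+1 = 12, does not satisfy this → No match.
(8, 2): 8+2 = 10, does not satisfy this → No match.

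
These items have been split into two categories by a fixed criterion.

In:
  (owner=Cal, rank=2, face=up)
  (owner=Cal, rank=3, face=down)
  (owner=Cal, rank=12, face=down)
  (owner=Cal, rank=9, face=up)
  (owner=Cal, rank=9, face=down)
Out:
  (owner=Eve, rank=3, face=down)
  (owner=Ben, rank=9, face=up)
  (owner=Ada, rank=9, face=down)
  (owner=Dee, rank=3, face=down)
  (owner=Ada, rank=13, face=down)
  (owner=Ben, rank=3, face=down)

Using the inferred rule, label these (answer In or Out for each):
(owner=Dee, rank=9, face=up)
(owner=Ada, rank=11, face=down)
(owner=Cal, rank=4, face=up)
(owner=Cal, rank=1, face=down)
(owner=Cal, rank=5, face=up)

The classifier is using: owner is Cal.

Out, Out, In, In, In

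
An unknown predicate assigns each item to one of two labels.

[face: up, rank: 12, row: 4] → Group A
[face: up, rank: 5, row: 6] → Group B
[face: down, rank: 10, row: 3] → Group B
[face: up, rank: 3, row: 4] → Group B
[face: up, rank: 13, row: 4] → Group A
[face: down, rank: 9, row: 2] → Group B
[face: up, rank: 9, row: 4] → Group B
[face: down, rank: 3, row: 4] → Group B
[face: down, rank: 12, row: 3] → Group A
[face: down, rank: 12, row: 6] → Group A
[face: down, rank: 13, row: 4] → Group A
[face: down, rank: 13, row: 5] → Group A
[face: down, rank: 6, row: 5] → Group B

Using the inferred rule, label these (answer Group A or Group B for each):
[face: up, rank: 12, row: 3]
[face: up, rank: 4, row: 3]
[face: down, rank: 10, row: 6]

Group A, Group B, Group B

The rule appears to be: rank ≥ 12.
[face: up, rank: 12, row: 3] — rank = 12, hence Group A. [face: up, rank: 4, row: 3] — rank = 4, hence Group B. [face: down, rank: 10, row: 6] — rank = 10, hence Group B.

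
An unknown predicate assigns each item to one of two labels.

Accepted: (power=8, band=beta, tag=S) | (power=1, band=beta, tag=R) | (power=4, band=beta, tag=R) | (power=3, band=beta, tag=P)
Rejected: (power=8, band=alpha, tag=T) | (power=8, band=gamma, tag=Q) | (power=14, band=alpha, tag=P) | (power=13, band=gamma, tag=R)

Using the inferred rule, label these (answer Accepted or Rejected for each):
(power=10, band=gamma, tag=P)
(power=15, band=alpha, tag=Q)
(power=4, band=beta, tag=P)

The rule appears to be: band is beta.

Rejected, Rejected, Accepted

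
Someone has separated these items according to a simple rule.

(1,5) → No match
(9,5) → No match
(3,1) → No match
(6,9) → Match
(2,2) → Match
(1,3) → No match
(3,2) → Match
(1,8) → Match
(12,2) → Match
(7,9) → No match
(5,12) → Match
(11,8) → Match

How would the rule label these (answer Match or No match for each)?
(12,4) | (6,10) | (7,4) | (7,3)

Match, Match, Match, No match

A rule that fits every label: product is even — true of each 'Match' example, false of each 'No match' one.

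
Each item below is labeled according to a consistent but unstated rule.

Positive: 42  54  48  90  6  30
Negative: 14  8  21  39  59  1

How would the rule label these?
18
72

Positive, Positive

Looking at the examples, the only property every 'Positive' case has and every 'Negative' case lacks is: multiple of 6.
18 — 18 = 6·3, hence Positive. 72 — 72 = 6·12, hence Positive.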